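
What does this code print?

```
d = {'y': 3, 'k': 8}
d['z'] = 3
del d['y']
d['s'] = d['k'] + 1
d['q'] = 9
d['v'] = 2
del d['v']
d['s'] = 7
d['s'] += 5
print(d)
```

d['z'] = 3 → {'y': 3, 'k': 8, 'z': 3}
del 'y' → {'k': 8, 'z': 3}
d['s'] = d['k']+1 = 9 → {'k': 8, 'z': 3, 's': 9}
d['q'] = 9 → {'k': 8, 'z': 3, 's': 9, 'q': 9}
d['v'] = 2 → {'k': 8, 'z': 3, 's': 9, 'q': 9, 'v': 2}
del 'v' → {'k': 8, 'z': 3, 's': 9, 'q': 9}
d['s'] = 7 → {'k': 8, 'z': 3, 's': 7, 'q': 9}
d['s'] = 7+5 = 12 → {'k': 8, 'z': 3, 's': 12, 'q': 9}

{'k': 8, 'z': 3, 's': 12, 'q': 9}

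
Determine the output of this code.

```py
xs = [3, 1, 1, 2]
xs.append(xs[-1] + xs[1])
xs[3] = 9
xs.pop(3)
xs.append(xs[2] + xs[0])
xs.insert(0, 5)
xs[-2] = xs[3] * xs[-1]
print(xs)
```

append xs[-1]+xs[1] = 2+1 = 3 → [3, 1, 1, 2, 3]
xs[3] = 9 → [3, 1, 1, 9, 3]
pop(3) removes 9 → [3, 1, 1, 3]
append xs[2]+xs[0] = 1+3 = 4 → [3, 1, 1, 3, 4]
insert 5 at 0 → [5, 3, 1, 1, 3, 4]
xs[-2] = xs[3]*xs[-1] = 1*4 = 4 → [5, 3, 1, 1, 4, 4]

[5, 3, 1, 1, 4, 4]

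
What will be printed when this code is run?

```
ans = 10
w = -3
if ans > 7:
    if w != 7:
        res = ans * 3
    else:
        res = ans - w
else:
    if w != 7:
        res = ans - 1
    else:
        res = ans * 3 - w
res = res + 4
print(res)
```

34

ans=10, w=-3
ans > 7 is True; w != 7 is True
→ res = ans * 3 = 30
res = 30+4 = 34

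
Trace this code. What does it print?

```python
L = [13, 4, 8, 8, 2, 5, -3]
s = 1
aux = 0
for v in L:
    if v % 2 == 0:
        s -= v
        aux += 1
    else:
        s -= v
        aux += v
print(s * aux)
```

v=13: not even, s = 1-13 = -12; aux=13
v=4: even, s = (-12)-4 = -16; aux=14
v=8: even, s = (-16)-8 = -24; aux=15
v=8: even, s = (-24)-8 = -32; aux=16
v=2: even, s = (-32)-2 = -34; aux=17
v=5: not even, s = (-34)-5 = -39; aux=22
v=-3: not even, s = (-39)-(-3) = -36; aux=19
s*aux = (-36)*19 = -684

-684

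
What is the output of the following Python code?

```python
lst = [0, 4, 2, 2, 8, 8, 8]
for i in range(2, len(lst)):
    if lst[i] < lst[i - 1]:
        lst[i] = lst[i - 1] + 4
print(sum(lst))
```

84

i=2: 2<4, lst[2] = 4+4 = 8 → [0, 4, 8, 2, 8, 8, 8]
i=3: 2<8, lst[3] = 8+4 = 12 → [0, 4, 8, 12, 8, 8, 8]
i=4: 8<12, lst[4] = 12+4 = 16 → [0, 4, 8, 12, 16, 8, 8]
i=5: 8<16, lst[5] = 16+4 = 20 → [0, 4, 8, 12, 16, 20, 8]
i=6: 8<20, lst[6] = 20+4 = 24 → [0, 4, 8, 12, 16, 20, 24]
sum = 84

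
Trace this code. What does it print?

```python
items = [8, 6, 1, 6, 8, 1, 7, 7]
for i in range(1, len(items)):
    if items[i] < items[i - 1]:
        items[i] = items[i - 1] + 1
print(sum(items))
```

i=1: 6<8, items[1] = 8+1 = 9 → [8, 9, 1, 6, 8, 1, 7, 7]
i=2: 1<9, items[2] = 9+1 = 10 → [8, 9, 10, 6, 8, 1, 7, 7]
i=3: 6<10, items[3] = 10+1 = 11 → [8, 9, 10, 11, 8, 1, 7, 7]
i=4: 8<11, items[4] = 11+1 = 12 → [8, 9, 10, 11, 12, 1, 7, 7]
i=5: 1<12, items[5] = 12+1 = 13 → [8, 9, 10, 11, 12, 13, 7, 7]
i=6: 7<13, items[6] = 13+1 = 14 → [8, 9, 10, 11, 12, 13, 14, 7]
i=7: 7<14, items[7] = 14+1 = 15 → [8, 9, 10, 11, 12, 13, 14, 15]
sum = 92

92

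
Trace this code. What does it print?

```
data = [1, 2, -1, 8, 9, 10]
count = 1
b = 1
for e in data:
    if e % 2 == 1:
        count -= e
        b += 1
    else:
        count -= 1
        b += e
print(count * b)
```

e=1: odd, count = 1-1 = 0; b=2
e=2: not odd, count = 0-1 = -1; b=4
e=-1: odd, count = (-1)-(-1) = 0; b=5
e=8: not odd, count = 0-1 = -1; b=13
e=9: odd, count = (-1)-9 = -10; b=14
e=10: not odd, count = (-10)-1 = -11; b=24
count*b = (-11)*24 = -264

-264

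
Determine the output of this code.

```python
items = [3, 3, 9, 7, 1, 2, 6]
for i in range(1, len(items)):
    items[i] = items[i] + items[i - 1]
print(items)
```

i=1: items[1] = 3+3 = 6 → [3, 6, 9, 7, 1, 2, 6]
i=2: items[2] = 9+6 = 15 → [3, 6, 15, 7, 1, 2, 6]
i=3: items[3] = 7+15 = 22 → [3, 6, 15, 22, 1, 2, 6]
i=4: items[4] = 1+22 = 23 → [3, 6, 15, 22, 23, 2, 6]
i=5: items[5] = 2+23 = 25 → [3, 6, 15, 22, 23, 25, 6]
i=6: items[6] = 6+25 = 31 → [3, 6, 15, 22, 23, 25, 31]

[3, 6, 15, 22, 23, 25, 31]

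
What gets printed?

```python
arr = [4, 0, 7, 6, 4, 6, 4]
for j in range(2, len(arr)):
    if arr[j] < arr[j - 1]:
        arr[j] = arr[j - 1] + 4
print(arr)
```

[4, 0, 7, 11, 15, 19, 23]

j=2: 7>=0, unchanged → [4, 0, 7, 6, 4, 6, 4]
j=3: 6<7, arr[3] = 7+4 = 11 → [4, 0, 7, 11, 4, 6, 4]
j=4: 4<11, arr[4] = 11+4 = 15 → [4, 0, 7, 11, 15, 6, 4]
j=5: 6<15, arr[5] = 15+4 = 19 → [4, 0, 7, 11, 15, 19, 4]
j=6: 4<19, arr[6] = 19+4 = 23 → [4, 0, 7, 11, 15, 19, 23]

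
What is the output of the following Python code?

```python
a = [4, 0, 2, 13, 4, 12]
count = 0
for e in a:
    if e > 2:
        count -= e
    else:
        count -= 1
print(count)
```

e=4: >2, count = 0-4 = -4
e=0: not >2, count = (-4)-1 = -5
e=2: not >2, count = (-5)-1 = -6
e=13: >2, count = (-6)-13 = -19
e=4: >2, count = (-19)-4 = -23
e=12: >2, count = (-23)-12 = -35

-35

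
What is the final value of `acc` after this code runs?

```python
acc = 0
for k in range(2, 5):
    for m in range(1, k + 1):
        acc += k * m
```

k=2,m=1: acc = 0+2 = 2
k=2,m=2: acc = 2+4 = 6
k=3,m=1: acc = 6+3 = 9
k=3,m=2: acc = 9+6 = 15
k=3,m=3: acc = 15+9 = 24
k=4,m=1: acc = 24+4 = 28
k=4,m=2: acc = 28+8 = 36
k=4,m=3: acc = 36+12 = 48
k=4,m=4: acc = 48+16 = 64

64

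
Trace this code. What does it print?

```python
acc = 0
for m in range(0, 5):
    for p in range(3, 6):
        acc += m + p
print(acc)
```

m=0,p=3: acc = 0+3 = 3
m=0,p=4: acc = 3+4 = 7
m=0,p=5: acc = 7+5 = 12
m=1,p=3: acc = 12+4 = 16
m=1,p=4: acc = 16+5 = 21
m=1,p=5: acc = 21+6 = 27
m=2,p=3: acc = 27+5 = 32
m=2,p=4: acc = 32+6 = 38
m=2,p=5: acc = 38+7 = 45
m=3,p=3: acc = 45+6 = 51
m=3,p=4: acc = 51+7 = 58
m=3,p=5: acc = 58+8 = 66
m=4,p=3: acc = 66+7 = 73
m=4,p=4: acc = 73+8 = 81
m=4,p=5: acc = 81+9 = 90

90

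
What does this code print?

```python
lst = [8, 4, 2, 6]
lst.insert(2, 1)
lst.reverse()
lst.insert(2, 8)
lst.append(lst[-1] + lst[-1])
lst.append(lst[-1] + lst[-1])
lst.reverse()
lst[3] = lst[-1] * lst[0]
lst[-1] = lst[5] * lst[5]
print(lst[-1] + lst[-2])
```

insert 1 at 2 → [8, 4, 1, 2, 6]
reverse → [6, 2, 1, 4, 8]
insert 8 at 2 → [6, 2, 8, 1, 4, 8]
append lst[-1]+lst[-1] = 8+8 = 16 → [6, 2, 8, 1, 4, 8, 16]
append lst[-1]+lst[-1] = 16+16 = 32 → [6, 2, 8, 1, 4, 8, 16, 32]
reverse → [32, 16, 8, 4, 1, 8, 2, 6]
lst[3] = lst[-1]*lst[0] = 6*32 = 192 → [32, 16, 8, 192, 1, 8, 2, 6]
lst[-1] = lst[5]*lst[5] = 8*8 = 64 → [32, 16, 8, 192, 1, 8, 2, 64]
lst[-1]+lst[-2] = 64+2 = 66

66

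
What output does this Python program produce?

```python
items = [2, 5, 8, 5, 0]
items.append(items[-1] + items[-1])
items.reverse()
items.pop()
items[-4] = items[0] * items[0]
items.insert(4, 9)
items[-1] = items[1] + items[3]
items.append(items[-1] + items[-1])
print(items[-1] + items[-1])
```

32

append items[-1]+items[-1] = 0+0 = 0 → [2, 5, 8, 5, 0, 0]
reverse → [0, 0, 5, 8, 5, 2]
pop() removes 2 → [0, 0, 5, 8, 5]
items[-4] = items[0]*items[0] = 0*0 = 0 → [0, 0, 5, 8, 5]
insert 9 at 4 → [0, 0, 5, 8, 9, 5]
items[-1] = items[1]+items[3] = 0+8 = 8 → [0, 0, 5, 8, 9, 8]
append items[-1]+items[-1] = 8+8 = 16 → [0, 0, 5, 8, 9, 8, 16]
items[-1]+items[-1] = 16+16 = 32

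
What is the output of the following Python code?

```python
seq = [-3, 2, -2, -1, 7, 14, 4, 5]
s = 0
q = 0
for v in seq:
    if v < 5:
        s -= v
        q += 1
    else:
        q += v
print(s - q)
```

v=-3: <5, s = 0-(-3) = 3; q=1
v=2: <5, s = 3-2 = 1; q=2
v=-2: <5, s = 1-(-2) = 3; q=3
v=-1: <5, s = 3-(-1) = 4; q=4
v=7: not <5; q=11
v=14: not <5; q=25
v=4: <5, s = 4-4 = 0; q=26
v=5: not <5; q=31
s-q = 0-31 = -31

-31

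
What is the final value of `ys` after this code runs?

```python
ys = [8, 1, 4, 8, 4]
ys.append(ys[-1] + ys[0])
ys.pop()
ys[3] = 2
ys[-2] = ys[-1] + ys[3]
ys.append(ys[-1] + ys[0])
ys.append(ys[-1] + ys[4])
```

append ys[-1]+ys[0] = 4+8 = 12 → [8, 1, 4, 8, 4, 12]
pop() removes 12 → [8, 1, 4, 8, 4]
ys[3] = 2 → [8, 1, 4, 2, 4]
ys[-2] = ys[-1]+ys[3] = 4+2 = 6 → [8, 1, 4, 6, 4]
append ys[-1]+ys[0] = 4+8 = 12 → [8, 1, 4, 6, 4, 12]
append ys[-1]+ys[4] = 12+4 = 16 → [8, 1, 4, 6, 4, 12, 16]

[8, 1, 4, 6, 4, 12, 16]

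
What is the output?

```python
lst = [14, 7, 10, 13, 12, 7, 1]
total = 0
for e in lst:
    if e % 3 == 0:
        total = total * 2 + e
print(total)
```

e=14: not %3==0
e=7: not %3==0
e=10: not %3==0
e=13: not %3==0
e=12: %3==0, total = 0*2+12 = 12
e=7: not %3==0
e=1: not %3==0

12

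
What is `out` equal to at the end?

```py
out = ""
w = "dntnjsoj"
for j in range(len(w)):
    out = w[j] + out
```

j=0: prepend 'd' → 'd'
j=1: prepend 'n' → 'nd'
j=2: prepend 't' → 'tnd'
j=3: prepend 'n' → 'ntnd'
j=4: prepend 'j' → 'jntnd'
j=5: prepend 's' → 'sjntnd'
j=6: prepend 'o' → 'osjntnd'
j=7: prepend 'j' → 'josjntnd'

'josjntnd'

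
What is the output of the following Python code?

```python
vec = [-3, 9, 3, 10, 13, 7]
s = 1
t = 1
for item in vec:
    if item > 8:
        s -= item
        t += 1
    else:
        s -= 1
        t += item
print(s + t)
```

item=-3: not >8, s = 1-1 = 0; t=-2
item=9: >8, s = 0-9 = -9; t=-1
item=3: not >8, s = (-9)-1 = -10; t=2
item=10: >8, s = (-10)-10 = -20; t=3
item=13: >8, s = (-20)-13 = -33; t=4
item=7: not >8, s = (-33)-1 = -34; t=11
s+t = (-34)+11 = -23

-23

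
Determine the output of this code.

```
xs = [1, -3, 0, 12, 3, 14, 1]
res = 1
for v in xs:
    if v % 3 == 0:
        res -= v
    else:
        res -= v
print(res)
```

-27

v=1: not %3==0, res = 1-1 = 0
v=-3: %3==0, res = 0-(-3) = 3
v=0: %3==0, res = 3-0 = 3
v=12: %3==0, res = 3-12 = -9
v=3: %3==0, res = (-9)-3 = -12
v=14: not %3==0, res = (-12)-14 = -26
v=1: not %3==0, res = (-26)-1 = -27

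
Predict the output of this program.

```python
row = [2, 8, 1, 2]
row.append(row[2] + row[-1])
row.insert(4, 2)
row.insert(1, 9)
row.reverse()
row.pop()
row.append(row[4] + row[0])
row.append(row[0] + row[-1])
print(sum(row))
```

50

append row[2]+row[-1] = 1+2 = 3 → [2, 8, 1, 2, 3]
insert 2 at 4 → [2, 8, 1, 2, 2, 3]
insert 9 at 1 → [2, 9, 8, 1, 2, 2, 3]
reverse → [3, 2, 2, 1, 8, 9, 2]
pop() removes 2 → [3, 2, 2, 1, 8, 9]
append row[4]+row[0] = 8+3 = 11 → [3, 2, 2, 1, 8, 9, 11]
append row[0]+row[-1] = 3+11 = 14 → [3, 2, 2, 1, 8, 9, 11, 14]
sum = 50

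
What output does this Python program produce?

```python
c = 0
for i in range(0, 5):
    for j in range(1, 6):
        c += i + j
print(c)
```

125

i=0,j=1: c = 0+1 = 1
i=0,j=2: c = 1+2 = 3
i=0,j=3: c = 3+3 = 6
i=0,j=4: c = 6+4 = 10
i=0,j=5: c = 10+5 = 15
i=1,j=1: c = 15+2 = 17
i=1,j=2: c = 17+3 = 20
i=1,j=3: c = 20+4 = 24
i=1,j=4: c = 24+5 = 29
i=1,j=5: c = 29+6 = 35
i=2,j=1: c = 35+3 = 38
i=2,j=2: c = 38+4 = 42
i=2,j=3: c = 42+5 = 47
i=2,j=4: c = 47+6 = 53
i=2,j=5: c = 53+7 = 60
i=3,j=1: c = 60+4 = 64
i=3,j=2: c = 64+5 = 69
i=3,j=3: c = 69+6 = 75
i=3,j=4: c = 75+7 = 82
i=3,j=5: c = 82+8 = 90
i=4,j=1: c = 90+5 = 95
i=4,j=2: c = 95+6 = 101
i=4,j=3: c = 101+7 = 108
i=4,j=4: c = 108+8 = 116
i=4,j=5: c = 116+9 = 125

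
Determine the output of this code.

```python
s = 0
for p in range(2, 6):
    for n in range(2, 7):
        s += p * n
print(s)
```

p=2,n=2: s = 0+4 = 4
p=2,n=3: s = 4+6 = 10
p=2,n=4: s = 10+8 = 18
p=2,n=5: s = 18+10 = 28
p=2,n=6: s = 28+12 = 40
p=3,n=2: s = 40+6 = 46
p=3,n=3: s = 46+9 = 55
p=3,n=4: s = 55+12 = 67
p=3,n=5: s = 67+15 = 82
p=3,n=6: s = 82+18 = 100
p=4,n=2: s = 100+8 = 108
p=4,n=3: s = 108+12 = 120
p=4,n=4: s = 120+16 = 136
p=4,n=5: s = 136+20 = 156
p=4,n=6: s = 156+24 = 180
p=5,n=2: s = 180+10 = 190
p=5,n=3: s = 190+15 = 205
p=5,n=4: s = 205+20 = 225
p=5,n=5: s = 225+25 = 250
p=5,n=6: s = 250+30 = 280

280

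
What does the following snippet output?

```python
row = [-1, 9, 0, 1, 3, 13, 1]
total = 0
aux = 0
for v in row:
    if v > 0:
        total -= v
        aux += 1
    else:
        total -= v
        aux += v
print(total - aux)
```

-30

v=-1: not >0, total = 0-(-1) = 1; aux=-1
v=9: >0, total = 1-9 = -8; aux=0
v=0: not >0, total = (-8)-0 = -8; aux=0
v=1: >0, total = (-8)-1 = -9; aux=1
v=3: >0, total = (-9)-3 = -12; aux=2
v=13: >0, total = (-12)-13 = -25; aux=3
v=1: >0, total = (-25)-1 = -26; aux=4
total-aux = (-26)-4 = -30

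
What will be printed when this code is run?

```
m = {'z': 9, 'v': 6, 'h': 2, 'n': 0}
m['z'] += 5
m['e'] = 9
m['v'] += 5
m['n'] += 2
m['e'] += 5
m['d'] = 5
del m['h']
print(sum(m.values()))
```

m['z'] = 9+5 = 14 → {'z': 14, 'v': 6, 'h': 2, 'n': 0}
m['e'] = 9 → {'z': 14, 'v': 6, 'h': 2, 'n': 0, 'e': 9}
m['v'] = 6+5 = 11 → {'z': 14, 'v': 11, 'h': 2, 'n': 0, 'e': 9}
m['n'] = 0+2 = 2 → {'z': 14, 'v': 11, 'h': 2, 'n': 2, 'e': 9}
m['e'] = 9+5 = 14 → {'z': 14, 'v': 11, 'h': 2, 'n': 2, 'e': 14}
m['d'] = 5 → {'z': 14, 'v': 11, 'h': 2, 'n': 2, 'e': 14, 'd': 5}
del 'h' → {'z': 14, 'v': 11, 'n': 2, 'e': 14, 'd': 5}
sum of values = 46

46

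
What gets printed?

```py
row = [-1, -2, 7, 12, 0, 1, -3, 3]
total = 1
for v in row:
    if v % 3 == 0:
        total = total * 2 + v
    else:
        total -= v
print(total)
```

41

v=-1: not %3==0, total = 1-(-1) = 2
v=-2: not %3==0, total = 2-(-2) = 4
v=7: not %3==0, total = 4-7 = -3
v=12: %3==0, total = (-3)*2+12 = 6
v=0: %3==0, total = 6*2+0 = 12
v=1: not %3==0, total = 12-1 = 11
v=-3: %3==0, total = 11*2+(-3) = 19
v=3: %3==0, total = 19*2+3 = 41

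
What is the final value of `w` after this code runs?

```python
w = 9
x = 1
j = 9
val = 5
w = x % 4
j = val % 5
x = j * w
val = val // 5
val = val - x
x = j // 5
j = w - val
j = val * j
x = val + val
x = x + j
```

1

w = 1%4 = 1
j = 5%5 = 0
x = 0*1 = 0
val = 5//5 = 1
val = 1-0 = 1
x = 0//5 = 0
j = 1-1 = 0
j = 1*0 = 0
x = 1+1 = 2
x = 2+0 = 2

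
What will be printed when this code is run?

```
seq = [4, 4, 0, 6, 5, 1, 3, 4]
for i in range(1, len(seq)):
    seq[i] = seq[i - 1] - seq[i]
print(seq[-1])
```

i=1: seq[1] = 4-4 = 0 → [4, 0, 0, 6, 5, 1, 3, 4]
i=2: seq[2] = 0-0 = 0 → [4, 0, 0, 6, 5, 1, 3, 4]
i=3: seq[3] = 0-6 = -6 → [4, 0, 0, -6, 5, 1, 3, 4]
i=4: seq[4] = (-6)-5 = -11 → [4, 0, 0, -6, -11, 1, 3, 4]
i=5: seq[5] = (-11)-1 = -12 → [4, 0, 0, -6, -11, -12, 3, 4]
i=6: seq[6] = (-12)-3 = -15 → [4, 0, 0, -6, -11, -12, -15, 4]
i=7: seq[7] = (-15)-4 = -19 → [4, 0, 0, -6, -11, -12, -15, -19]

-19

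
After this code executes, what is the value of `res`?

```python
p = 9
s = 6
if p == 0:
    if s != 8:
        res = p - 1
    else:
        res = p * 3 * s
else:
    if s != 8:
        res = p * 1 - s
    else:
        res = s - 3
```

p=9, s=6
p == 0 is False; s != 8 is True
→ res = p * 1 - s = 3

3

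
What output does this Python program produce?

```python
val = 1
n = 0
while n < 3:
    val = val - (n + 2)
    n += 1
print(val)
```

n=0: val = 1-2 = -1
n=1: val = (-1)-3 = -4
n=2: val = (-4)-4 = -8

-8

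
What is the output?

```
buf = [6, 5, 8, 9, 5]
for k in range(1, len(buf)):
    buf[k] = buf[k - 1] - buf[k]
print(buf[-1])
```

-21

k=1: buf[1] = 6-5 = 1 → [6, 1, 8, 9, 5]
k=2: buf[2] = 1-8 = -7 → [6, 1, -7, 9, 5]
k=3: buf[3] = (-7)-9 = -16 → [6, 1, -7, -16, 5]
k=4: buf[4] = (-16)-5 = -21 → [6, 1, -7, -16, -21]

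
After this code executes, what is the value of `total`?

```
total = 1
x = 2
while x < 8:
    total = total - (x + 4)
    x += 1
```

x=2: total = 1-6 = -5
x=3: total = (-5)-7 = -12
x=4: total = (-12)-8 = -20
x=5: total = (-20)-9 = -29
x=6: total = (-29)-10 = -39
x=7: total = (-39)-11 = -50

-50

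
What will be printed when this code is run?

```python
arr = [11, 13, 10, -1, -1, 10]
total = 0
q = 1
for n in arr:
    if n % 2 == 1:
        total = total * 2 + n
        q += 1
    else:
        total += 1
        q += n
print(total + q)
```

n=11: odd, total = 0*2+11 = 11; q=2
n=13: odd, total = 11*2+13 = 35; q=3
n=10: not odd, total = 35+1 = 36; q=13
n=-1: odd, total = 36*2+(-1) = 71; q=14
n=-1: odd, total = 71*2+(-1) = 141; q=15
n=10: not odd, total = 141+1 = 142; q=25
total+q = 142+25 = 167

167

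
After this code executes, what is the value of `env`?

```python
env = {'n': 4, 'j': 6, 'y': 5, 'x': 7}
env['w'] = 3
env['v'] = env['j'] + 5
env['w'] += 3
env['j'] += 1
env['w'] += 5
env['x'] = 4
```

{'n': 4, 'j': 7, 'y': 5, 'x': 4, 'w': 11, 'v': 11}

env['w'] = 3 → {'n': 4, 'j': 6, 'y': 5, 'x': 7, 'w': 3}
env['v'] = env['j']+5 = 11 → {'n': 4, 'j': 6, 'y': 5, 'x': 7, 'w': 3, 'v': 11}
env['w'] = 3+3 = 6 → {'n': 4, 'j': 6, 'y': 5, 'x': 7, 'w': 6, 'v': 11}
env['j'] = 6+1 = 7 → {'n': 4, 'j': 7, 'y': 5, 'x': 7, 'w': 6, 'v': 11}
env['w'] = 6+5 = 11 → {'n': 4, 'j': 7, 'y': 5, 'x': 7, 'w': 11, 'v': 11}
env['x'] = 4 → {'n': 4, 'j': 7, 'y': 5, 'x': 4, 'w': 11, 'v': 11}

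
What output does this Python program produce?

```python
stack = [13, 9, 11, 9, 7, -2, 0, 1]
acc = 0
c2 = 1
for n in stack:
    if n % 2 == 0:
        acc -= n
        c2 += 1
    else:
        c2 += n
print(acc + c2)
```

55

n=13: not even; c2=14
n=9: not even; c2=23
n=11: not even; c2=34
n=9: not even; c2=43
n=7: not even; c2=50
n=-2: even, acc = 0-(-2) = 2; c2=51
n=0: even, acc = 2-0 = 2; c2=52
n=1: not even; c2=53
acc+c2 = 2+53 = 55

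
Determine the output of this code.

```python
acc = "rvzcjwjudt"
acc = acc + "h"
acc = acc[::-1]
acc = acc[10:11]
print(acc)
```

+ 'h' → 'rvzcjwjudth'
reverse → 'htdujwjczvr'
slice [10:11] → 'r'

r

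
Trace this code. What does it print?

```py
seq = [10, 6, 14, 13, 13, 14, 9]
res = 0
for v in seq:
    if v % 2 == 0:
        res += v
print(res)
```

v=10: even, res = 0+10 = 10
v=6: even, res = 10+6 = 16
v=14: even, res = 16+14 = 30
v=13: not even
v=13: not even
v=14: even, res = 30+14 = 44
v=9: not even

44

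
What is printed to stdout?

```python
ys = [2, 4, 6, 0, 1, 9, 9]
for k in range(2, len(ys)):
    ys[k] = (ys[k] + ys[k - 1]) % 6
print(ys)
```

[2, 4, 4, 4, 5, 2, 5]

k=2: ys[2] = (6+4)%6 = 4 → [2, 4, 4, 0, 1, 9, 9]
k=3: ys[3] = (0+4)%6 = 4 → [2, 4, 4, 4, 1, 9, 9]
k=4: ys[4] = (1+4)%6 = 5 → [2, 4, 4, 4, 5, 9, 9]
k=5: ys[5] = (9+5)%6 = 2 → [2, 4, 4, 4, 5, 2, 9]
k=6: ys[6] = (9+2)%6 = 5 → [2, 4, 4, 4, 5, 2, 5]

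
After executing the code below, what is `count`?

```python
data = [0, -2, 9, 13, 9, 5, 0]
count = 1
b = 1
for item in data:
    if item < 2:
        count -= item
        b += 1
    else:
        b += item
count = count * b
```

120

item=0: <2, count = 1-0 = 1; b=2
item=-2: <2, count = 1-(-2) = 3; b=3
item=9: not <2; b=12
item=13: not <2; b=25
item=9: not <2; b=34
item=5: not <2; b=39
item=0: <2, count = 3-0 = 3; b=40
count*b = 3*40 = 120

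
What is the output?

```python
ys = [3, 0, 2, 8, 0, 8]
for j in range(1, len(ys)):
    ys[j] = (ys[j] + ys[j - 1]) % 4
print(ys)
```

[3, 3, 1, 1, 1, 1]

j=1: ys[1] = (0+3)%4 = 3 → [3, 3, 2, 8, 0, 8]
j=2: ys[2] = (2+3)%4 = 1 → [3, 3, 1, 8, 0, 8]
j=3: ys[3] = (8+1)%4 = 1 → [3, 3, 1, 1, 0, 8]
j=4: ys[4] = (0+1)%4 = 1 → [3, 3, 1, 1, 1, 8]
j=5: ys[5] = (8+1)%4 = 1 → [3, 3, 1, 1, 1, 1]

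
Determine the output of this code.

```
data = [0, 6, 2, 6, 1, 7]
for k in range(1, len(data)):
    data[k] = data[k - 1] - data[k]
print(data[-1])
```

-22

k=1: data[1] = 0-6 = -6 → [0, -6, 2, 6, 1, 7]
k=2: data[2] = (-6)-2 = -8 → [0, -6, -8, 6, 1, 7]
k=3: data[3] = (-8)-6 = -14 → [0, -6, -8, -14, 1, 7]
k=4: data[4] = (-14)-1 = -15 → [0, -6, -8, -14, -15, 7]
k=5: data[5] = (-15)-7 = -22 → [0, -6, -8, -14, -15, -22]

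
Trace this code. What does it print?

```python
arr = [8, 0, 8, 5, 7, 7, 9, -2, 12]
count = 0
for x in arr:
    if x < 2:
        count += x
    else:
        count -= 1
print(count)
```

x=8: not <2, count = 0-1 = -1
x=0: <2, count = (-1)+0 = -1
x=8: not <2, count = (-1)-1 = -2
x=5: not <2, count = (-2)-1 = -3
x=7: not <2, count = (-3)-1 = -4
x=7: not <2, count = (-4)-1 = -5
x=9: not <2, count = (-5)-1 = -6
x=-2: <2, count = (-6)+(-2) = -8
x=12: not <2, count = (-8)-1 = -9

-9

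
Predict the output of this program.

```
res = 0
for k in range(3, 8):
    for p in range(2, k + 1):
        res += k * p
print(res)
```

k=3,p=2: res = 0+6 = 6
k=3,p=3: res = 6+9 = 15
k=4,p=2: res = 15+8 = 23
k=4,p=3: res = 23+12 = 35
k=4,p=4: res = 35+16 = 51
k=5,p=2: res = 51+10 = 61
k=5,p=3: res = 61+15 = 76
k=5,p=4: res = 76+20 = 96
k=5,p=5: res = 96+25 = 121
k=6,p=2: res = 121+12 = 133
k=6,p=3: res = 133+18 = 151
k=6,p=4: res = 151+24 = 175
k=6,p=5: res = 175+30 = 205
k=6,p=6: res = 205+36 = 241
k=7,p=2: res = 241+14 = 255
k=7,p=3: res = 255+21 = 276
k=7,p=4: res = 276+28 = 304
k=7,p=5: res = 304+35 = 339
k=7,p=6: res = 339+42 = 381
k=7,p=7: res = 381+49 = 430

430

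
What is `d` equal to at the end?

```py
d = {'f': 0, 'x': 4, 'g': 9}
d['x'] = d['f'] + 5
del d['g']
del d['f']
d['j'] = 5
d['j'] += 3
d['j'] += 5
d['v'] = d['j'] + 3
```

{'x': 5, 'j': 13, 'v': 16}

d['x'] = d['f']+5 = 5 → {'f': 0, 'x': 5, 'g': 9}
del 'g' → {'f': 0, 'x': 5}
del 'f' → {'x': 5}
d['j'] = 5 → {'x': 5, 'j': 5}
d['j'] = 5+3 = 8 → {'x': 5, 'j': 8}
d['j'] = 8+5 = 13 → {'x': 5, 'j': 13}
d['v'] = d['j']+3 = 16 → {'x': 5, 'j': 13, 'v': 16}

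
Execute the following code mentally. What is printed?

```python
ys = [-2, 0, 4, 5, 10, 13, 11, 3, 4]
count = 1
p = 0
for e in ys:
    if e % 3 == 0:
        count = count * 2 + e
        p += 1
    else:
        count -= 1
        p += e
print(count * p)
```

-376

e=-2: not %3==0, count = 1-1 = 0; p=-2
e=0: %3==0, count = 0*2+0 = 0; p=-1
e=4: not %3==0, count = 0-1 = -1; p=3
e=5: not %3==0, count = (-1)-1 = -2; p=8
e=10: not %3==0, count = (-2)-1 = -3; p=18
e=13: not %3==0, count = (-3)-1 = -4; p=31
e=11: not %3==0, count = (-4)-1 = -5; p=42
e=3: %3==0, count = (-5)*2+3 = -7; p=43
e=4: not %3==0, count = (-7)-1 = -8; p=47
count*p = (-8)*47 = -376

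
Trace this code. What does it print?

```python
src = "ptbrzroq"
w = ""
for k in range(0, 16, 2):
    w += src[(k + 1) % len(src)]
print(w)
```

k=0: add src[1]='t' → 't'
k=2: add src[3]='r' → 'tr'
k=4: add src[5]='r' → 'trr'
k=6: add src[7]='q' → 'trrq'
k=8: add src[1]='t' → 'trrqt'
k=10: add src[3]='r' → 'trrqtr'
k=12: add src[5]='r' → 'trrqtrr'
k=14: add src[7]='q' → 'trrqtrrq'

trrqtrrq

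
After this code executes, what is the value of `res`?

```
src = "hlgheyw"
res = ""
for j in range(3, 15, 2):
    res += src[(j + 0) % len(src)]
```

'hyhgew'

j=3: add src[3]='h' → 'h'
j=5: add src[5]='y' → 'hy'
j=7: add src[0]='h' → 'hyh'
j=9: add src[2]='g' → 'hyhg'
j=11: add src[4]='e' → 'hyhge'
j=13: add src[6]='w' → 'hyhgew'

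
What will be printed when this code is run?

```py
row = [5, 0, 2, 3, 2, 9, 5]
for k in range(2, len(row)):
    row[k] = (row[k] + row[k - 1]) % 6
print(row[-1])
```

3

k=2: row[2] = (2+0)%6 = 2 → [5, 0, 2, 3, 2, 9, 5]
k=3: row[3] = (3+2)%6 = 5 → [5, 0, 2, 5, 2, 9, 5]
k=4: row[4] = (2+5)%6 = 1 → [5, 0, 2, 5, 1, 9, 5]
k=5: row[5] = (9+1)%6 = 4 → [5, 0, 2, 5, 1, 4, 5]
k=6: row[6] = (5+4)%6 = 3 → [5, 0, 2, 5, 1, 4, 3]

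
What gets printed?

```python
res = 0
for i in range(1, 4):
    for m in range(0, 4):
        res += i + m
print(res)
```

42

i=1,m=0: res = 0+1 = 1
i=1,m=1: res = 1+2 = 3
i=1,m=2: res = 3+3 = 6
i=1,m=3: res = 6+4 = 10
i=2,m=0: res = 10+2 = 12
i=2,m=1: res = 12+3 = 15
i=2,m=2: res = 15+4 = 19
i=2,m=3: res = 19+5 = 24
i=3,m=0: res = 24+3 = 27
i=3,m=1: res = 27+4 = 31
i=3,m=2: res = 31+5 = 36
i=3,m=3: res = 36+6 = 42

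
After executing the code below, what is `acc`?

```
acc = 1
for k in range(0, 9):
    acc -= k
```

-35

k=0: acc = 1-0 = 1
k=1: acc = 1-1 = 0
k=2: acc = 0-2 = -2
k=3: acc = (-2)-3 = -5
k=4: acc = (-5)-4 = -9
k=5: acc = (-9)-5 = -14
k=6: acc = (-14)-6 = -20
k=7: acc = (-20)-7 = -27
k=8: acc = (-27)-8 = -35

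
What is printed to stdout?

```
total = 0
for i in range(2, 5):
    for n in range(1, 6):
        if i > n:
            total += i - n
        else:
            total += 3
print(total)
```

37

i=2,n=1: 2>1, total = 0+1 = 1
i=2,n=2: not 2>2, total = 1+3 = 4
i=2,n=3: not 2>3, total = 4+3 = 7
i=2,n=4: not 2>4, total = 7+3 = 10
i=2,n=5: not 2>5, total = 10+3 = 13
i=3,n=1: 3>1, total = 13+2 = 15
i=3,n=2: 3>2, total = 15+1 = 16
i=3,n=3: not 3>3, total = 16+3 = 19
i=3,n=4: not 3>4, total = 19+3 = 22
i=3,n=5: not 3>5, total = 22+3 = 25
i=4,n=1: 4>1, total = 25+3 = 28
i=4,n=2: 4>2, total = 28+2 = 30
i=4,n=3: 4>3, total = 30+1 = 31
i=4,n=4: not 4>4, total = 31+3 = 34
i=4,n=5: not 4>5, total = 34+3 = 37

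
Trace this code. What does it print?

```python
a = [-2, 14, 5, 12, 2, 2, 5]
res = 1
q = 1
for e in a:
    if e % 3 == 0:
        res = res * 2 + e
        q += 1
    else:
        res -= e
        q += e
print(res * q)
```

e=-2: not %3==0, res = 1-(-2) = 3; q=-1
e=14: not %3==0, res = 3-14 = -11; q=13
e=5: not %3==0, res = (-11)-5 = -16; q=18
e=12: %3==0, res = (-16)*2+12 = -20; q=19
e=2: not %3==0, res = (-20)-2 = -22; q=21
e=2: not %3==0, res = (-22)-2 = -24; q=23
e=5: not %3==0, res = (-24)-5 = -29; q=28
res*q = (-29)*28 = -812

-812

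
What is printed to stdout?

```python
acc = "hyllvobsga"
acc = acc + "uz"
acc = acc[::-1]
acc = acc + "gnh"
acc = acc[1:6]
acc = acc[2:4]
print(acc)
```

gs

+ 'uz' → 'hyllvobsgauz'
reverse → 'zuagsbovllyh'
+ 'gnh' → 'zuagsbovllyhgnh'
slice [1:6] → 'uagsb'
slice [2:4] → 'gs'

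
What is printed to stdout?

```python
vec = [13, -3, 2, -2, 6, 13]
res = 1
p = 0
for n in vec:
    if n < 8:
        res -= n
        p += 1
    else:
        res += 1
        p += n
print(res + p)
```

n=13: not <8, res = 1+1 = 2; p=13
n=-3: <8, res = 2-(-3) = 5; p=14
n=2: <8, res = 5-2 = 3; p=15
n=-2: <8, res = 3-(-2) = 5; p=16
n=6: <8, res = 5-6 = -1; p=17
n=13: not <8, res = (-1)+1 = 0; p=30
res+p = 0+30 = 30

30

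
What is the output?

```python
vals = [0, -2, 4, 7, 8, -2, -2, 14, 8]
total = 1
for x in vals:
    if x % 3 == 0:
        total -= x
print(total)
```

x=0: %3==0, total = 1-0 = 1
x=-2: not %3==0
x=4: not %3==0
x=7: not %3==0
x=8: not %3==0
x=-2: not %3==0
x=-2: not %3==0
x=14: not %3==0
x=8: not %3==0

1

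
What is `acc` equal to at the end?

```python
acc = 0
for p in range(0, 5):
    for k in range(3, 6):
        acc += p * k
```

p=0,k=3: acc = 0+0 = 0
p=0,k=4: acc = 0+0 = 0
p=0,k=5: acc = 0+0 = 0
p=1,k=3: acc = 0+3 = 3
p=1,k=4: acc = 3+4 = 7
p=1,k=5: acc = 7+5 = 12
p=2,k=3: acc = 12+6 = 18
p=2,k=4: acc = 18+8 = 26
p=2,k=5: acc = 26+10 = 36
p=3,k=3: acc = 36+9 = 45
p=3,k=4: acc = 45+12 = 57
p=3,k=5: acc = 57+15 = 72
p=4,k=3: acc = 72+12 = 84
p=4,k=4: acc = 84+16 = 100
p=4,k=5: acc = 100+20 = 120

120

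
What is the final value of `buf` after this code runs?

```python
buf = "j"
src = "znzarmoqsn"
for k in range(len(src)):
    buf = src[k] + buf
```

'nsqomraznzj'

k=0: prepend 'z' → 'zj'
k=1: prepend 'n' → 'nzj'
k=2: prepend 'z' → 'znzj'
k=3: prepend 'a' → 'aznzj'
k=4: prepend 'r' → 'raznzj'
k=5: prepend 'm' → 'mraznzj'
k=6: prepend 'o' → 'omraznzj'
k=7: prepend 'q' → 'qomraznzj'
k=8: prepend 's' → 'sqomraznzj'
k=9: prepend 'n' → 'nsqomraznzj'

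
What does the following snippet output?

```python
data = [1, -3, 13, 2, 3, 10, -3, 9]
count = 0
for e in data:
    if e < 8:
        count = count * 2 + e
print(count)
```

3

e=1: <8, count = 0*2+1 = 1
e=-3: <8, count = 1*2+(-3) = -1
e=13: not <8
e=2: <8, count = (-1)*2+2 = 0
e=3: <8, count = 0*2+3 = 3
e=10: not <8
e=-3: <8, count = 3*2+(-3) = 3
e=9: not <8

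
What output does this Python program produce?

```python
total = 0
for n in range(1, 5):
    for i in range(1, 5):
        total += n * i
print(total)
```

n=1,i=1: total = 0+1 = 1
n=1,i=2: total = 1+2 = 3
n=1,i=3: total = 3+3 = 6
n=1,i=4: total = 6+4 = 10
n=2,i=1: total = 10+2 = 12
n=2,i=2: total = 12+4 = 16
n=2,i=3: total = 16+6 = 22
n=2,i=4: total = 22+8 = 30
n=3,i=1: total = 30+3 = 33
n=3,i=2: total = 33+6 = 39
n=3,i=3: total = 39+9 = 48
n=3,i=4: total = 48+12 = 60
n=4,i=1: total = 60+4 = 64
n=4,i=2: total = 64+8 = 72
n=4,i=3: total = 72+12 = 84
n=4,i=4: total = 84+16 = 100

100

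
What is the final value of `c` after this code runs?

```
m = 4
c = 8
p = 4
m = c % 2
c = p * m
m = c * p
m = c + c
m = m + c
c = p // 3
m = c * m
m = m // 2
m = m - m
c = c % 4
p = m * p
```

1

m = 8%2 = 0
c = 4*0 = 0
m = 0*4 = 0
m = 0+0 = 0
m = 0+0 = 0
c = 4//3 = 1
m = 1*0 = 0
m = 0//2 = 0
m = 0-0 = 0
c = 1%4 = 1
p = 0*4 = 0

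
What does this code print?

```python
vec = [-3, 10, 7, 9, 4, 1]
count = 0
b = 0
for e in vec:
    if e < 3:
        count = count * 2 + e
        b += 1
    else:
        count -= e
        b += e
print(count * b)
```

e=-3: <3, count = 0*2+(-3) = -3; b=1
e=10: not <3, count = (-3)-10 = -13; b=11
e=7: not <3, count = (-13)-7 = -20; b=18
e=9: not <3, count = (-20)-9 = -29; b=27
e=4: not <3, count = (-29)-4 = -33; b=31
e=1: <3, count = (-33)*2+1 = -65; b=32
count*b = (-65)*32 = -2080

-2080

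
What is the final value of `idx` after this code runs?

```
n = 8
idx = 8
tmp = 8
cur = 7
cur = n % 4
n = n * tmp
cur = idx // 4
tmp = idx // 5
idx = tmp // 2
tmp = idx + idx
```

0

cur = 8%4 = 0
n = 8*8 = 64
cur = 8//4 = 2
tmp = 8//5 = 1
idx = 1//2 = 0
tmp = 0+0 = 0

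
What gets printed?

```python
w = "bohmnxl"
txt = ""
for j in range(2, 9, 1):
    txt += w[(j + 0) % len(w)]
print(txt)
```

hmnxlbo

j=2: add w[2]='h' → 'h'
j=3: add w[3]='m' → 'hm'
j=4: add w[4]='n' → 'hmn'
j=5: add w[5]='x' → 'hmnx'
j=6: add w[6]='l' → 'hmnxl'
j=7: add w[0]='b' → 'hmnxlb'
j=8: add w[1]='o' → 'hmnxlbo'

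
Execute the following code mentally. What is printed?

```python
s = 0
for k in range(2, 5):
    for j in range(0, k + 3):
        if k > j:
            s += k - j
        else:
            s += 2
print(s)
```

37

k=2,j=0: 2>0, s = 0+2 = 2
k=2,j=1: 2>1, s = 2+1 = 3
k=2,j=2: not 2>2, s = 3+2 = 5
k=2,j=3: not 2>3, s = 5+2 = 7
k=2,j=4: not 2>4, s = 7+2 = 9
k=3,j=0: 3>0, s = 9+3 = 12
k=3,j=1: 3>1, s = 12+2 = 14
k=3,j=2: 3>2, s = 14+1 = 15
k=3,j=3: not 3>3, s = 15+2 = 17
k=3,j=4: not 3>4, s = 17+2 = 19
k=3,j=5: not 3>5, s = 19+2 = 21
k=4,j=0: 4>0, s = 21+4 = 25
k=4,j=1: 4>1, s = 25+3 = 28
k=4,j=2: 4>2, s = 28+2 = 30
k=4,j=3: 4>3, s = 30+1 = 31
k=4,j=4: not 4>4, s = 31+2 = 33
k=4,j=5: not 4>5, s = 33+2 = 35
k=4,j=6: not 4>6, s = 35+2 = 37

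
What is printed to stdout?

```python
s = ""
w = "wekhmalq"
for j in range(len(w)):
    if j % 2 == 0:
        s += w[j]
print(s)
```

j=0: add 'w' → 'w'
j=1: skip
j=2: add 'k' → 'wk'
j=3: skip
j=4: add 'm' → 'wkm'
j=5: skip
j=6: add 'l' → 'wkml'
j=7: skip

wkml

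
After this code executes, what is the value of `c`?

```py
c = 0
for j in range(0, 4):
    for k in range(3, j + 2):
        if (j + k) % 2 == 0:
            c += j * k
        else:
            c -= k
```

j=2,k=3: odd sum, c = 0-3 = -3
j=3,k=3: even sum, c = (-3)+9 = 6
j=3,k=4: odd sum, c = 6-4 = 2

2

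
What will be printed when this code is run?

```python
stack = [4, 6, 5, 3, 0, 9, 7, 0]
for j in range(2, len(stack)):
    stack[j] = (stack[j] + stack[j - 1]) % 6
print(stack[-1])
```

j=2: stack[2] = (5+6)%6 = 5 → [4, 6, 5, 3, 0, 9, 7, 0]
j=3: stack[3] = (3+5)%6 = 2 → [4, 6, 5, 2, 0, 9, 7, 0]
j=4: stack[4] = (0+2)%6 = 2 → [4, 6, 5, 2, 2, 9, 7, 0]
j=5: stack[5] = (9+2)%6 = 5 → [4, 6, 5, 2, 2, 5, 7, 0]
j=6: stack[6] = (7+5)%6 = 0 → [4, 6, 5, 2, 2, 5, 0, 0]
j=7: stack[7] = (0+0)%6 = 0 → [4, 6, 5, 2, 2, 5, 0, 0]

0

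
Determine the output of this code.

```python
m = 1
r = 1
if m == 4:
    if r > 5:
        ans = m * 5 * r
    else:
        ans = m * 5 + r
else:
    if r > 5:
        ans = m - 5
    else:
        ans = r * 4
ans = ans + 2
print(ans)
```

6

m=1, r=1
m == 4 is False; r > 5 is False
→ ans = r * 4 = 4
ans = 4+2 = 6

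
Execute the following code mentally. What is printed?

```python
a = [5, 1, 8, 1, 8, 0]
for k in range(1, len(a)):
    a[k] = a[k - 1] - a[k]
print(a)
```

k=1: a[1] = 5-1 = 4 → [5, 4, 8, 1, 8, 0]
k=2: a[2] = 4-8 = -4 → [5, 4, -4, 1, 8, 0]
k=3: a[3] = (-4)-1 = -5 → [5, 4, -4, -5, 8, 0]
k=4: a[4] = (-5)-8 = -13 → [5, 4, -4, -5, -13, 0]
k=5: a[5] = (-13)-0 = -13 → [5, 4, -4, -5, -13, -13]

[5, 4, -4, -5, -13, -13]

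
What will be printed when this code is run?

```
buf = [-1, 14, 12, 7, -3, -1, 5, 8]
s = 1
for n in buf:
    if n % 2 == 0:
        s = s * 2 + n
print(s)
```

96

n=-1: not even
n=14: even, s = 1*2+14 = 16
n=12: even, s = 16*2+12 = 44
n=7: not even
n=-3: not even
n=-1: not even
n=5: not even
n=8: even, s = 44*2+8 = 96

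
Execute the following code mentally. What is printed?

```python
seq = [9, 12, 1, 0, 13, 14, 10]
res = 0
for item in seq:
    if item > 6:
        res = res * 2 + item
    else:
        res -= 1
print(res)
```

item=9: >6, res = 0*2+9 = 9
item=12: >6, res = 9*2+12 = 30
item=1: not >6, res = 30-1 = 29
item=0: not >6, res = 29-1 = 28
item=13: >6, res = 28*2+13 = 69
item=14: >6, res = 69*2+14 = 152
item=10: >6, res = 152*2+10 = 314

314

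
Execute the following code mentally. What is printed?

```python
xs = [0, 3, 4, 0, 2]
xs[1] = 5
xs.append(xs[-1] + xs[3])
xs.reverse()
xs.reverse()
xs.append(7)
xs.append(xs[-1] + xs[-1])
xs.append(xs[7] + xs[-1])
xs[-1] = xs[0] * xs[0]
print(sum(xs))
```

34

xs[1] = 5 → [0, 5, 4, 0, 2]
append xs[-1]+xs[3] = 2+0 = 2 → [0, 5, 4, 0, 2, 2]
reverse → [2, 2, 0, 4, 5, 0]
reverse → [0, 5, 4, 0, 2, 2]
append 7 → [0, 5, 4, 0, 2, 2, 7]
append xs[-1]+xs[-1] = 7+7 = 14 → [0, 5, 4, 0, 2, 2, 7, 14]
append xs[7]+xs[-1] = 14+14 = 28 → [0, 5, 4, 0, 2, 2, 7, 14, 28]
xs[-1] = xs[0]*xs[0] = 0*0 = 0 → [0, 5, 4, 0, 2, 2, 7, 14, 0]
sum = 34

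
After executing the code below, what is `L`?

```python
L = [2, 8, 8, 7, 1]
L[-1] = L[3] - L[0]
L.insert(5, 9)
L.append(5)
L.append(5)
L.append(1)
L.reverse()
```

L[-1] = L[3]-L[0] = 7-2 = 5 → [2, 8, 8, 7, 5]
insert 9 at 5 → [2, 8, 8, 7, 5, 9]
append 5 → [2, 8, 8, 7, 5, 9, 5]
append 5 → [2, 8, 8, 7, 5, 9, 5, 5]
append 1 → [2, 8, 8, 7, 5, 9, 5, 5, 1]
reverse → [1, 5, 5, 9, 5, 7, 8, 8, 2]

[1, 5, 5, 9, 5, 7, 8, 8, 2]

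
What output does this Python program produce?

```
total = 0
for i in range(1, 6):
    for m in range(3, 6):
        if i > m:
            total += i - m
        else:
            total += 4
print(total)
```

52

i=1,m=3: not 1>3, total = 0+4 = 4
i=1,m=4: not 1>4, total = 4+4 = 8
i=1,m=5: not 1>5, total = 8+4 = 12
i=2,m=3: not 2>3, total = 12+4 = 16
i=2,m=4: not 2>4, total = 16+4 = 20
i=2,m=5: not 2>5, total = 20+4 = 24
i=3,m=3: not 3>3, total = 24+4 = 28
i=3,m=4: not 3>4, total = 28+4 = 32
i=3,m=5: not 3>5, total = 32+4 = 36
i=4,m=3: 4>3, total = 36+1 = 37
i=4,m=4: not 4>4, total = 37+4 = 41
i=4,m=5: not 4>5, total = 41+4 = 45
i=5,m=3: 5>3, total = 45+2 = 47
i=5,m=4: 5>4, total = 47+1 = 48
i=5,m=5: not 5>5, total = 48+4 = 52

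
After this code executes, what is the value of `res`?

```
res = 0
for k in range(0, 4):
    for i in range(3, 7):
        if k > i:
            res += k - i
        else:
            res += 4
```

k=0,i=3: not 0>3, res = 0+4 = 4
k=0,i=4: not 0>4, res = 4+4 = 8
k=0,i=5: not 0>5, res = 8+4 = 12
k=0,i=6: not 0>6, res = 12+4 = 16
k=1,i=3: not 1>3, res = 16+4 = 20
k=1,i=4: not 1>4, res = 20+4 = 24
k=1,i=5: not 1>5, res = 24+4 = 28
k=1,i=6: not 1>6, res = 28+4 = 32
k=2,i=3: not 2>3, res = 32+4 = 36
k=2,i=4: not 2>4, res = 36+4 = 40
k=2,i=5: not 2>5, res = 40+4 = 44
k=2,i=6: not 2>6, res = 44+4 = 48
k=3,i=3: not 3>3, res = 48+4 = 52
k=3,i=4: not 3>4, res = 52+4 = 56
k=3,i=5: not 3>5, res = 56+4 = 60
k=3,i=6: not 3>6, res = 60+4 = 64

64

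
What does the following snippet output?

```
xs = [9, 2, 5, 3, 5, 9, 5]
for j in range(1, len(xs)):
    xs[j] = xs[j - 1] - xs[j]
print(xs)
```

j=1: xs[1] = 9-2 = 7 → [9, 7, 5, 3, 5, 9, 5]
j=2: xs[2] = 7-5 = 2 → [9, 7, 2, 3, 5, 9, 5]
j=3: xs[3] = 2-3 = -1 → [9, 7, 2, -1, 5, 9, 5]
j=4: xs[4] = (-1)-5 = -6 → [9, 7, 2, -1, -6, 9, 5]
j=5: xs[5] = (-6)-9 = -15 → [9, 7, 2, -1, -6, -15, 5]
j=6: xs[6] = (-15)-5 = -20 → [9, 7, 2, -1, -6, -15, -20]

[9, 7, 2, -1, -6, -15, -20]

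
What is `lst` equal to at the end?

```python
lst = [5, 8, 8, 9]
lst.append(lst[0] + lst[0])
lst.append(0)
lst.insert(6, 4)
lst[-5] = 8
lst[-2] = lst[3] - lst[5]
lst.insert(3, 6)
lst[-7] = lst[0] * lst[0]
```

append lst[0]+lst[0] = 5+5 = 10 → [5, 8, 8, 9, 10]
append 0 → [5, 8, 8, 9, 10, 0]
insert 4 at 6 → [5, 8, 8, 9, 10, 0, 4]
lst[-5] = 8 → [5, 8, 8, 9, 10, 0, 4]
lst[-2] = lst[3]-lst[5] = 9-0 = 9 → [5, 8, 8, 9, 10, 9, 4]
insert 6 at 3 → [5, 8, 8, 6, 9, 10, 9, 4]
lst[-7] = lst[0]*lst[0] = 5*5 = 25 → [5, 25, 8, 6, 9, 10, 9, 4]

[5, 25, 8, 6, 9, 10, 9, 4]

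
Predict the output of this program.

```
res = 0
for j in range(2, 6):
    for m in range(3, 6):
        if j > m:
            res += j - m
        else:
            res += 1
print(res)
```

j=2,m=3: not 2>3, res = 0+1 = 1
j=2,m=4: not 2>4, res = 1+1 = 2
j=2,m=5: not 2>5, res = 2+1 = 3
j=3,m=3: not 3>3, res = 3+1 = 4
j=3,m=4: not 3>4, res = 4+1 = 5
j=3,m=5: not 3>5, res = 5+1 = 6
j=4,m=3: 4>3, res = 6+1 = 7
j=4,m=4: not 4>4, res = 7+1 = 8
j=4,m=5: not 4>5, res = 8+1 = 9
j=5,m=3: 5>3, res = 9+2 = 11
j=5,m=4: 5>4, res = 11+1 = 12
j=5,m=5: not 5>5, res = 12+1 = 13

13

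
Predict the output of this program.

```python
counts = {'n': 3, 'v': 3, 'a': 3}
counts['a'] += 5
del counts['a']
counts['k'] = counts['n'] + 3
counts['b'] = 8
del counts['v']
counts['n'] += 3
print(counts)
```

counts['a'] = 3+5 = 8 → {'n': 3, 'v': 3, 'a': 8}
del 'a' → {'n': 3, 'v': 3}
counts['k'] = counts['n']+3 = 6 → {'n': 3, 'v': 3, 'k': 6}
counts['b'] = 8 → {'n': 3, 'v': 3, 'k': 6, 'b': 8}
del 'v' → {'n': 3, 'k': 6, 'b': 8}
counts['n'] = 3+3 = 6 → {'n': 6, 'k': 6, 'b': 8}

{'n': 6, 'k': 6, 'b': 8}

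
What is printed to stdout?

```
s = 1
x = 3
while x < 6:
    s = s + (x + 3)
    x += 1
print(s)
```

x=3: s = 1+6 = 7
x=4: s = 7+7 = 14
x=5: s = 14+8 = 22

22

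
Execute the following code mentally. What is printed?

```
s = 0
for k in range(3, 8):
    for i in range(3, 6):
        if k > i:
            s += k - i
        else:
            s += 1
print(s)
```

k=3,i=3: not 3>3, s = 0+1 = 1
k=3,i=4: not 3>4, s = 1+1 = 2
k=3,i=5: not 3>5, s = 2+1 = 3
k=4,i=3: 4>3, s = 3+1 = 4
k=4,i=4: not 4>4, s = 4+1 = 5
k=4,i=5: not 4>5, s = 5+1 = 6
k=5,i=3: 5>3, s = 6+2 = 8
k=5,i=4: 5>4, s = 8+1 = 9
k=5,i=5: not 5>5, s = 9+1 = 10
k=6,i=3: 6>3, s = 10+3 = 13
k=6,i=4: 6>4, s = 13+2 = 15
k=6,i=5: 6>5, s = 15+1 = 16
k=7,i=3: 7>3, s = 16+4 = 20
k=7,i=4: 7>4, s = 20+3 = 23
k=7,i=5: 7>5, s = 23+2 = 25

25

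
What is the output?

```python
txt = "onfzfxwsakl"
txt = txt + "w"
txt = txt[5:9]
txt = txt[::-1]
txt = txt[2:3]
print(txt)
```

+ 'w' → 'onfzfxwsaklw'
slice [5:9] → 'xwsa'
reverse → 'aswx'
slice [2:3] → 'w'

w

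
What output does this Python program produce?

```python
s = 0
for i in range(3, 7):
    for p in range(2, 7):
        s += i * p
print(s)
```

360

i=3,p=2: s = 0+6 = 6
i=3,p=3: s = 6+9 = 15
i=3,p=4: s = 15+12 = 27
i=3,p=5: s = 27+15 = 42
i=3,p=6: s = 42+18 = 60
i=4,p=2: s = 60+8 = 68
i=4,p=3: s = 68+12 = 80
i=4,p=4: s = 80+16 = 96
i=4,p=5: s = 96+20 = 116
i=4,p=6: s = 116+24 = 140
i=5,p=2: s = 140+10 = 150
i=5,p=3: s = 150+15 = 165
i=5,p=4: s = 165+20 = 185
i=5,p=5: s = 185+25 = 210
i=5,p=6: s = 210+30 = 240
i=6,p=2: s = 240+12 = 252
i=6,p=3: s = 252+18 = 270
i=6,p=4: s = 270+24 = 294
i=6,p=5: s = 294+30 = 324
i=6,p=6: s = 324+36 = 360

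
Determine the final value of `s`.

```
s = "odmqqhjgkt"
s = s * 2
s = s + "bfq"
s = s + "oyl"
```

'odmqqhjgktodmqqhjgktbfqoyl'

repeat ×2 → 'odmqqhjgktodmqqhjgkt'
+ 'bfq' → 'odmqqhjgktodmqqhjgktbfq'
+ 'oyl' → 'odmqqhjgktodmqqhjgktbfqoyl'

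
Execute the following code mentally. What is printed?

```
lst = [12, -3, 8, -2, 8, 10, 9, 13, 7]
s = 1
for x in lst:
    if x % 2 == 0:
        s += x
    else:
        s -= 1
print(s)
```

x=12: even, s = 1+12 = 13
x=-3: not even, s = 13-1 = 12
x=8: even, s = 12+8 = 20
x=-2: even, s = 20+(-2) = 18
x=8: even, s = 18+8 = 26
x=10: even, s = 26+10 = 36
x=9: not even, s = 36-1 = 35
x=13: not even, s = 35-1 = 34
x=7: not even, s = 34-1 = 33

33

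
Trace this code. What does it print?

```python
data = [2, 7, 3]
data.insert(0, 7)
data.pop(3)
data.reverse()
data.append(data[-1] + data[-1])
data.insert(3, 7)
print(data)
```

insert 7 at 0 → [7, 2, 7, 3]
pop(3) removes 3 → [7, 2, 7]
reverse → [7, 2, 7]
append data[-1]+data[-1] = 7+7 = 14 → [7, 2, 7, 14]
insert 7 at 3 → [7, 2, 7, 7, 14]

[7, 2, 7, 7, 14]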